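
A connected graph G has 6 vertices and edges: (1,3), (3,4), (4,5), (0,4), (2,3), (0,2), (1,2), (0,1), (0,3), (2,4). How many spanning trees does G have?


By Kirchhoff's matrix tree theorem, the number of spanning trees equals
the determinant of any cofactor of the Laplacian matrix L.
G has 6 vertices and 10 edges.
Computing the (5 x 5) cofactor determinant gives 75.

75


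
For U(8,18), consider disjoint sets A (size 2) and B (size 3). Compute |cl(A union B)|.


|A union B| = 2 + 3 = 5 (disjoint).
In U(8,18), cl(S) = S if |S| < 8, else cl(S) = E.
Since 5 < 8, cl(A union B) = A union B.
|cl(A union B)| = 5.

5


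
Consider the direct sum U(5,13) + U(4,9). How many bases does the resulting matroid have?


Bases of a direct sum M1 + M2: |B| = |B(M1)| * |B(M2)|.
|B(U(5,13))| = C(13,5) = 1287.
|B(U(4,9))| = C(9,4) = 126.
Total bases = 1287 * 126 = 162162.

162162


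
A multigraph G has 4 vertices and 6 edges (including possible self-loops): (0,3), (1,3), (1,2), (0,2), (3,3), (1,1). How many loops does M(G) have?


In a graphic matroid, a loop is a self-loop edge (u,u) with rank 0.
Examining all 6 edges for self-loops...
Self-loops found: (3,3), (1,1)
Number of loops = 2.

2


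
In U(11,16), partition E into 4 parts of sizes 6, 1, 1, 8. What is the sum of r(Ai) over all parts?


r(Ai) = min(|Ai|, 11) for each part.
Sum = min(6,11) + min(1,11) + min(1,11) + min(8,11)
    = 6 + 1 + 1 + 8
    = 16.

16


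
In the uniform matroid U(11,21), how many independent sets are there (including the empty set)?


Independent sets of U(11,21) are all subsets of size <= 11.
Count = (21 choose 0) + (21 choose 1) + (21 choose 2) + (21 choose 3) + (21 choose 4) + (21 choose 5) + (21 choose 6) + (21 choose 7) + (21 choose 8) + (21 choose 9) + (21 choose 10) + (21 choose 11)
     = 1 + 21 + 210 + 1330 + 5985 + 20349 + 54264 + 116280 + 203490 + 293930 + 352716 + 352716
     = 1401292.

1401292


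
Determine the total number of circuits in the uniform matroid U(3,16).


In U(3,16), circuits are the (4)-element subsets.
Any set of 4 elements is dependent, and removing any one element gives
an independent set of size 3, so it is a minimal dependent set.
Number of circuits = C(16,4) = (16 * 15 * 14 * 13) / (1 * 2 * 3 * 4) = 1820.

1820


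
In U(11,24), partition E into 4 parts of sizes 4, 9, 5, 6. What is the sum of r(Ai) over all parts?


r(Ai) = min(|Ai|, 11) for each part.
Sum = min(4,11) + min(9,11) + min(5,11) + min(6,11)
    = 4 + 9 + 5 + 6
    = 24.

24


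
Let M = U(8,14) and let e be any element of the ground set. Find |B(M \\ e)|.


Deleting e from U(8,14) gives U(8,13) since n > r.
Bases of U(8,13) = C(13,8) = 13! / (8! * 5!) = 1287.

1287


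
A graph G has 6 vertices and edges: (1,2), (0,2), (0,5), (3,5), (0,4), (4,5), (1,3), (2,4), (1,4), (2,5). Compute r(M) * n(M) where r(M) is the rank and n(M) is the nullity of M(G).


r(M) = |V| - c = 6 - 1 = 5.
nullity = |E| - r(M) = 10 - 5 = 5.
Product = 5 * 5 = 25.

25


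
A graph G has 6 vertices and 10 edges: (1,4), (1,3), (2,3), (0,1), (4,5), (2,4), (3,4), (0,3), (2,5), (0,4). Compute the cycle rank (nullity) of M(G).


Cycle rank (nullity) = |E| - r(M) = |E| - (|V| - c).
|E| = 10, |V| = 6, c = 1.
Nullity = 10 - (6 - 1) = 10 - 5 = 5.

5


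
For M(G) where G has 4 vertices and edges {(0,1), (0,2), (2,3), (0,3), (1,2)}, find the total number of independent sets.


An independent set in a graphic matroid is an acyclic edge subset.
G has 4 vertices and 5 edges.
Enumerate all 2^5 = 32 subsets, checking for acyclicity.
Total independent sets = 24.

24


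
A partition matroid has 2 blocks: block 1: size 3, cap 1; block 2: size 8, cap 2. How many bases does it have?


A basis picks exactly ci elements from block i.
Number of bases = product of C(|Si|, ci).
= C(3,1) * C(8,2)
= 3 * 28
= 84.

84


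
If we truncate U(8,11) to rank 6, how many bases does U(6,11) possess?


Truncating U(8,11) to rank 6 gives U(6,11).
Bases of U(6,11) are all 6-element subsets of 11 elements.
Number of bases = C(11,6) = 11! / (6! * 5!) = 462.

462


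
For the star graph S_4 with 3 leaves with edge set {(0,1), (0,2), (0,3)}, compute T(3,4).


A star on 4 vertices is a tree with 3 edges.
T(x,y) = x^(3) for any tree.
T(3,4) = 3^3 = 27.

27


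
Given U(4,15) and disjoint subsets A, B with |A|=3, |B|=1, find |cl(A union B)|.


|A union B| = 3 + 1 = 4 (disjoint).
In U(4,15), cl(S) = S if |S| < 4, else cl(S) = E.
Since 4 >= 4, cl(A union B) = E.
|cl(A union B)| = 15.

15


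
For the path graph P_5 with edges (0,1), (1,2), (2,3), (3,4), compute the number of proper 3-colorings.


P(P_5, k) = k * (k-1)^(4).
P(3) = 3 * 2^4 = 3 * 16 = 48.

48


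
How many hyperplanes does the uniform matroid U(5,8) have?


Hyperplanes of U(5,8) are flats of rank 4.
In a uniform matroid, these are exactly the (4)-element subsets.
Count = C(8,4) = (8 * 7 * 6 * 5) / (1 * 2 * 3 * 4) = 70.

70


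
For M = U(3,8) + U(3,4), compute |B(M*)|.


(M1+M2)* = M1* + M2*.
M1* = U(5,8), bases: C(8,5) = 56.
M2* = U(1,4), bases: C(4,1) = 4.
|B(M*)| = 56 * 4 = 224.

224


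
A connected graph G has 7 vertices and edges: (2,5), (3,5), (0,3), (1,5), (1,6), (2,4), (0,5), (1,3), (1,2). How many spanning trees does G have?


By Kirchhoff's matrix tree theorem, the number of spanning trees equals
the determinant of any cofactor of the Laplacian matrix L.
G has 7 vertices and 9 edges.
Computing the (6 x 6) cofactor determinant gives 21.

21


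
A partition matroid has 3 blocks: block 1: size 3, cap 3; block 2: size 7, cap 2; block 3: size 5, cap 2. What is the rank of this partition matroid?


Rank of a partition matroid = sum of min(|Si|, ci) for each block.
= min(3,3) + min(7,2) + min(5,2)
= 3 + 2 + 2
= 7.

7


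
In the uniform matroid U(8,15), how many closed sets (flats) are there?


Flats of U(8,15): every subset of size < 8 is a flat, plus E itself.
Count = C(15,0) + C(15,1) + C(15,2) + C(15,3) + C(15,4) + C(15,5) + C(15,6) + C(15,7) + 1
     = 1 + 15 + 105 + 455 + 1365 + 3003 + 5005 + 6435 + 1
     = 16385.

16385


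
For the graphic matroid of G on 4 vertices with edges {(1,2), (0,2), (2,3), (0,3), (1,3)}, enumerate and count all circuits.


A circuit in a graphic matroid = edge set of a simple cycle.
G has 4 vertices and 5 edges.
Enumerating all minimal edge subsets forming cycles...
Total circuits found: 3.

3


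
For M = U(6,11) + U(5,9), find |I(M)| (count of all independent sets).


For a direct sum, |I(M1+M2)| = |I(M1)| * |I(M2)|.
|I(U(6,11))| = sum C(11,k) for k=0..6 = 1486.
|I(U(5,9))| = sum C(9,k) for k=0..5 = 382.
Total = 1486 * 382 = 567652.

567652


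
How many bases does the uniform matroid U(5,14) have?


Bases of U(5,14) are all 5-element subsets of the 14-element ground set.
Number of bases = C(14,5).
C(14,5) = 2002.

2002


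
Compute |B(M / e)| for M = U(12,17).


Contracting e from U(12,17) gives U(11,16).
Bases of U(11,16) = C(16,11) = 16! / (11! * 5!) = 4368.

4368


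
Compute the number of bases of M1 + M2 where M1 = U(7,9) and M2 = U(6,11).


Bases of a direct sum M1 + M2: |B| = |B(M1)| * |B(M2)|.
|B(U(7,9))| = C(9,7) = 36.
|B(U(6,11))| = C(11,6) = 462.
Total bases = 36 * 462 = 16632.

16632


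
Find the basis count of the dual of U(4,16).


The dual of U(r,n) is U(n-r, n) = U(12,16).
Bases of U(12,16) are all (12)-element subsets.
|B(M*)| = (16 choose 12) = 1820.

1820


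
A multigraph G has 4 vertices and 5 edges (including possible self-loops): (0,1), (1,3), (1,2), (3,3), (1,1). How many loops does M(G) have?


In a graphic matroid, a loop is a self-loop edge (u,u) with rank 0.
Examining all 5 edges for self-loops...
Self-loops found: (3,3), (1,1)
Number of loops = 2.

2


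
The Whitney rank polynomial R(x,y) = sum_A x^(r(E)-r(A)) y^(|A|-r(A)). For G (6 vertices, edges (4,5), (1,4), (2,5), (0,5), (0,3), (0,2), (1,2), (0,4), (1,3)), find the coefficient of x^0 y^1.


R(x,y) = sum over A in 2^E of x^(r(E)-r(A)) * y^(|A|-r(A)).
G has 6 vertices, 9 edges. r(E) = 5.
Enumerate all 2^9 = 512 subsets.
Count subsets with r(E)-r(A)=0 and |A|-r(A)=1: 72.

72


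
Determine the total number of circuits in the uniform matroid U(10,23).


In U(10,23), circuits are the (11)-element subsets.
Any set of 11 elements is dependent, and removing any one element gives
an independent set of size 10, so it is a minimal dependent set.
Number of circuits = C(23,11) = 23! / (11! * 12!) = 1352078.

1352078


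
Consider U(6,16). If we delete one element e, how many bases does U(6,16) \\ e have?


Deleting e from U(6,16) gives U(6,15) since n > r.
Bases of U(6,15) = C(15,6) = 15! / (6! * 9!) = 5005.

5005


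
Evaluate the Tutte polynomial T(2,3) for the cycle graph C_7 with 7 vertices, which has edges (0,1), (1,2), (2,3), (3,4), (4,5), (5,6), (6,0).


T(C_7; x,y) = x + x^2 + ... + x^(6) + y.
T(2,3) = 2^1 + 2^2 + 2^3 + 2^4 + 2^5 + 2^6 + 3
= 2 + 4 + 8 + 16 + 32 + 64 + 3
= 129.

129


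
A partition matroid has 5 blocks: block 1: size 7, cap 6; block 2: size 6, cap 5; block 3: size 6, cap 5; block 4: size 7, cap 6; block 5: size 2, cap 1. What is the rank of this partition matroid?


Rank of a partition matroid = sum of min(|Si|, ci) for each block.
= min(7,6) + min(6,5) + min(6,5) + min(7,6) + min(2,1)
= 6 + 5 + 5 + 6 + 1
= 23.

23


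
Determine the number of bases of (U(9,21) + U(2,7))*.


(M1+M2)* = M1* + M2*.
M1* = U(12,21), bases: C(21,12) = 293930.
M2* = U(5,7), bases: C(7,5) = 21.
|B(M*)| = 293930 * 21 = 6172530.

6172530


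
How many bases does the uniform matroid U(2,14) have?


Bases of U(2,14) are all 2-element subsets of the 14-element ground set.
Number of bases = C(14,2).
C(14,2) = (14 * 13) / (1 * 2) = 91.

91


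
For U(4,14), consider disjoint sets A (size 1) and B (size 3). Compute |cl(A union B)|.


|A union B| = 1 + 3 = 4 (disjoint).
In U(4,14), cl(S) = S if |S| < 4, else cl(S) = E.
Since 4 >= 4, cl(A union B) = E.
|cl(A union B)| = 14.

14


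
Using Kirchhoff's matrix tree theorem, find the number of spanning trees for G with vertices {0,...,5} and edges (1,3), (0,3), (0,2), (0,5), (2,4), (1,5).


By Kirchhoff's matrix tree theorem, the number of spanning trees equals
the determinant of any cofactor of the Laplacian matrix L.
G has 6 vertices and 6 edges.
Computing the (5 x 5) cofactor determinant gives 4.

4


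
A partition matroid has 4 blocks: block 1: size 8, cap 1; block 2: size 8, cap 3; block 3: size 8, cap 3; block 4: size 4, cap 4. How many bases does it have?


A basis picks exactly ci elements from block i.
Number of bases = product of C(|Si|, ci).
= C(8,1) * C(8,3) * C(8,3) * C(4,4)
= 8 * 56 * 56 * 1
= 25088.

25088


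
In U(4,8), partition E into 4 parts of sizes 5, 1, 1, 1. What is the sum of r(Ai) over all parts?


r(Ai) = min(|Ai|, 4) for each part.
Sum = min(5,4) + min(1,4) + min(1,4) + min(1,4)
    = 4 + 1 + 1 + 1
    = 7.

7


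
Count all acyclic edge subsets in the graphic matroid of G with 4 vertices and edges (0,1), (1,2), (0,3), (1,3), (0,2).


An independent set in a graphic matroid is an acyclic edge subset.
G has 4 vertices and 5 edges.
Enumerate all 2^5 = 32 subsets, checking for acyclicity.
Total independent sets = 24.

24


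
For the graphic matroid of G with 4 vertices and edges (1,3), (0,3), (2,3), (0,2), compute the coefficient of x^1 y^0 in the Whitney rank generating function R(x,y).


R(x,y) = sum over A in 2^E of x^(r(E)-r(A)) * y^(|A|-r(A)).
G has 4 vertices, 4 edges. r(E) = 3.
Enumerate all 2^4 = 16 subsets.
Count subsets with r(E)-r(A)=1 and |A|-r(A)=0: 6.

6


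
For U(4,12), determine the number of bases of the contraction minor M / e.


Contracting e from U(4,12) gives U(3,11).
Bases of U(3,11) = C(11,3) = (11 * 10 * 9) / (1 * 2 * 3) = 165.

165


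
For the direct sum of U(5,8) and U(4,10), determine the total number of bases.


Bases of a direct sum M1 + M2: |B| = |B(M1)| * |B(M2)|.
|B(U(5,8))| = C(8,5) = 56.
|B(U(4,10))| = C(10,4) = 210.
Total bases = 56 * 210 = 11760.

11760


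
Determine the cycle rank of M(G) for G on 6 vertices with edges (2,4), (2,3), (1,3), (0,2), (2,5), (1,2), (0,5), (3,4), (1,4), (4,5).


Cycle rank (nullity) = |E| - r(M) = |E| - (|V| - c).
|E| = 10, |V| = 6, c = 1.
Nullity = 10 - (6 - 1) = 10 - 5 = 5.

5


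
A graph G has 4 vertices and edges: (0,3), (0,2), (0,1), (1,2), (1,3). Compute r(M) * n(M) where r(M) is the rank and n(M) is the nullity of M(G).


r(M) = |V| - c = 4 - 1 = 3.
nullity = |E| - r(M) = 5 - 3 = 2.
Product = 3 * 2 = 6.

6


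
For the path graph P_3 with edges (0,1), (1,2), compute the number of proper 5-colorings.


P(P_3, k) = k * (k-1)^(2).
P(5) = 5 * 4^2 = 5 * 16 = 80.

80


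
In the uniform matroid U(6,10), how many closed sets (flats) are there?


Flats of U(6,10): every subset of size < 6 is a flat, plus E itself.
Count = (10 choose 0) + (10 choose 1) + (10 choose 2) + (10 choose 3) + (10 choose 4) + (10 choose 5) + 1
     = 1 + 10 + 45 + 120 + 210 + 252 + 1
     = 639.

639


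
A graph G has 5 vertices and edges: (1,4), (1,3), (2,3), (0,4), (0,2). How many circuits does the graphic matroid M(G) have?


A circuit in a graphic matroid = edge set of a simple cycle.
G has 5 vertices and 5 edges.
Enumerating all minimal edge subsets forming cycles...
Total circuits found: 1.

1


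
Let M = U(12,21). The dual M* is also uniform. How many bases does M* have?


The dual of U(r,n) is U(n-r, n) = U(9,21).
Bases of U(9,21) are all (9)-element subsets.
|B(M*)| = C(21,9) = 21! / (9! * 12!) = 293930.

293930


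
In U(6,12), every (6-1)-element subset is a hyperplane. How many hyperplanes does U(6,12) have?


Hyperplanes of U(6,12) are flats of rank 5.
In a uniform matroid, these are exactly the (5)-element subsets.
Count = C(12,5) = 792.

792


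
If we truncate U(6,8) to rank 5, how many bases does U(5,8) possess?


Truncating U(6,8) to rank 5 gives U(5,8).
Bases of U(5,8) are all 5-element subsets of 8 elements.
Number of bases = (8 choose 5) = 56.

56


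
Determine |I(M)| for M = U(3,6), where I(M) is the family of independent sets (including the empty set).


Independent sets of U(3,6) are all subsets of size <= 3.
Count = C(6,0) + C(6,1) + C(6,2) + C(6,3)
     = 1 + 6 + 15 + 20
     = 42.

42


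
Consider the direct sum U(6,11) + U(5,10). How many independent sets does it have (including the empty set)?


For a direct sum, |I(M1+M2)| = |I(M1)| * |I(M2)|.
|I(U(6,11))| = sum C(11,k) for k=0..6 = 1486.
|I(U(5,10))| = sum C(10,k) for k=0..5 = 638.
Total = 1486 * 638 = 948068.

948068


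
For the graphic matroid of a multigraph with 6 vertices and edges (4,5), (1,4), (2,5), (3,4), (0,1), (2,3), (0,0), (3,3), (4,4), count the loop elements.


In a graphic matroid, a loop is a self-loop edge (u,u) with rank 0.
Examining all 9 edges for self-loops...
Self-loops found: (0,0), (3,3), (4,4)
Number of loops = 3.

3


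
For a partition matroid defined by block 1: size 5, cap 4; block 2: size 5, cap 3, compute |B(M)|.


A basis picks exactly ci elements from block i.
Number of bases = product of C(|Si|, ci).
= C(5,4) * C(5,3)
= 5 * 10
= 50.

50


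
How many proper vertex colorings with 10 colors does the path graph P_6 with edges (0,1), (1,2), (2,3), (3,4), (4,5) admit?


P(P_6, k) = k * (k-1)^(5).
P(10) = 10 * 9^5 = 10 * 59049 = 590490.

590490


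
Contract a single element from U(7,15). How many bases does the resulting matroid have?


Contracting e from U(7,15) gives U(6,14).
Bases of U(6,14) = C(14,6) = 14! / (6! * 8!) = 3003.

3003


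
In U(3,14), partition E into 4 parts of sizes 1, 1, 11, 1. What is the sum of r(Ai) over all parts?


r(Ai) = min(|Ai|, 3) for each part.
Sum = min(1,3) + min(1,3) + min(11,3) + min(1,3)
    = 1 + 1 + 3 + 1
    = 6.

6


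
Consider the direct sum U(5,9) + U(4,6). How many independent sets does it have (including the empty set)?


For a direct sum, |I(M1+M2)| = |I(M1)| * |I(M2)|.
|I(U(5,9))| = sum C(9,k) for k=0..5 = 382.
|I(U(4,6))| = sum C(6,k) for k=0..4 = 57.
Total = 382 * 57 = 21774.

21774


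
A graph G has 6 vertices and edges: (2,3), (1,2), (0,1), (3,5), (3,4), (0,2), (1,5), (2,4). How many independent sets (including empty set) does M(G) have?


An independent set in a graphic matroid is an acyclic edge subset.
G has 6 vertices and 8 edges.
Enumerate all 2^8 = 256 subsets, checking for acyclicity.
Total independent sets = 180.

180


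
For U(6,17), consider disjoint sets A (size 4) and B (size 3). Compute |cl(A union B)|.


|A union B| = 4 + 3 = 7 (disjoint).
In U(6,17), cl(S) = S if |S| < 6, else cl(S) = E.
Since 7 >= 6, cl(A union B) = E.
|cl(A union B)| = 17.

17


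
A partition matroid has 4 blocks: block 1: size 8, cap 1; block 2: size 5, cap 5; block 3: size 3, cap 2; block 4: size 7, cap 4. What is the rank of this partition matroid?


Rank of a partition matroid = sum of min(|Si|, ci) for each block.
= min(8,1) + min(5,5) + min(3,2) + min(7,4)
= 1 + 5 + 2 + 4
= 12.

12


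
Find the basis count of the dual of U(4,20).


The dual of U(r,n) is U(n-r, n) = U(16,20).
Bases of U(16,20) are all (16)-element subsets.
|B(M*)| = C(20,16) = 4845.

4845


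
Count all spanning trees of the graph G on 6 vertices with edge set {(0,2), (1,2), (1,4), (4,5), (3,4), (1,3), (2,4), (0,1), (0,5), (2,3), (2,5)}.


By Kirchhoff's matrix tree theorem, the number of spanning trees equals
the determinant of any cofactor of the Laplacian matrix L.
G has 6 vertices and 11 edges.
Computing the (5 x 5) cofactor determinant gives 209.

209


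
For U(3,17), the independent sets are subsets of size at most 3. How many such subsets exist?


Independent sets of U(3,17) are all subsets of size <= 3.
Count = C(17,0) + C(17,1) + C(17,2) + C(17,3)
     = 1 + 17 + 136 + 680
     = 834.

834


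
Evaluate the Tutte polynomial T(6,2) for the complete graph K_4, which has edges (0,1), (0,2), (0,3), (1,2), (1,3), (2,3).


T(K_4; x,y) = x^3 + 3x^2 + 4xy + 2x + y^3 + 3y^2 + 2y.
Substituting x=6, y=2:
= 216 + 108 + 48 + 12 + 8 + 12 + 4
= 408.

408


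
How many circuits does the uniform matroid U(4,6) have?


In U(4,6), circuits are the (5)-element subsets.
Any set of 5 elements is dependent, and removing any one element gives
an independent set of size 4, so it is a minimal dependent set.
Number of circuits = (6 choose 5) = 6.

6


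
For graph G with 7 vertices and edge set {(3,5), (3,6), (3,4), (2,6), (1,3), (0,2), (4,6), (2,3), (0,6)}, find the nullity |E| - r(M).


Cycle rank (nullity) = |E| - r(M) = |E| - (|V| - c).
|E| = 9, |V| = 7, c = 1.
Nullity = 9 - (7 - 1) = 9 - 6 = 3.

3


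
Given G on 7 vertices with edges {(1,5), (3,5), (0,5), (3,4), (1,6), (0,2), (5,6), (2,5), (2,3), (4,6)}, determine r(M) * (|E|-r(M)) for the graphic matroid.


r(M) = |V| - c = 7 - 1 = 6.
nullity = |E| - r(M) = 10 - 6 = 4.
Product = 6 * 4 = 24.

24


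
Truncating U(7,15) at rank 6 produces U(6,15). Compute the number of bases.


Truncating U(7,15) to rank 6 gives U(6,15).
Bases of U(6,15) are all 6-element subsets of 15 elements.
Number of bases = C(15,6) = 5005.

5005


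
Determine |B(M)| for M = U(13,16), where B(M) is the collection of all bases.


Bases of U(13,16) are all 13-element subsets of the 16-element ground set.
Number of bases = C(16,13).
C(16,13) = 560.

560


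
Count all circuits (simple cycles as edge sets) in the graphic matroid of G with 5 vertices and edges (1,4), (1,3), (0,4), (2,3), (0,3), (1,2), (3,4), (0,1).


A circuit in a graphic matroid = edge set of a simple cycle.
G has 5 vertices and 8 edges.
Enumerating all minimal edge subsets forming cycles...
Total circuits found: 12.

12


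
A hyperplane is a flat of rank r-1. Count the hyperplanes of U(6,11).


Hyperplanes of U(6,11) are flats of rank 5.
In a uniform matroid, these are exactly the (5)-element subsets.
Count = C(11,5) = 462.

462


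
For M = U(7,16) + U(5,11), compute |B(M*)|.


(M1+M2)* = M1* + M2*.
M1* = U(9,16), bases: C(16,9) = 11440.
M2* = U(6,11), bases: C(11,6) = 462.
|B(M*)| = 11440 * 462 = 5285280.

5285280


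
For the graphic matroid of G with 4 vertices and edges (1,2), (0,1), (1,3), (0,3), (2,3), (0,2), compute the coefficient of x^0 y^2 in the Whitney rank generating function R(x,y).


R(x,y) = sum over A in 2^E of x^(r(E)-r(A)) * y^(|A|-r(A)).
G has 4 vertices, 6 edges. r(E) = 3.
Enumerate all 2^6 = 64 subsets.
Count subsets with r(E)-r(A)=0 and |A|-r(A)=2: 6.

6


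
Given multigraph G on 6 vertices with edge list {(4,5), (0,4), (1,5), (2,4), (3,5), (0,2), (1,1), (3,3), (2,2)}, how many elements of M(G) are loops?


In a graphic matroid, a loop is a self-loop edge (u,u) with rank 0.
Examining all 9 edges for self-loops...
Self-loops found: (1,1), (3,3), (2,2)
Number of loops = 3.

3


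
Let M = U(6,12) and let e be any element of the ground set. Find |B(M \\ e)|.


Deleting e from U(6,12) gives U(6,11) since n > r.
Bases of U(6,11) = (11 choose 6) = 462.

462


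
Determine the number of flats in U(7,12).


Flats of U(7,12): every subset of size < 7 is a flat, plus E itself.
Count = C(12,0) + C(12,1) + C(12,2) + C(12,3) + C(12,4) + C(12,5) + C(12,6) + 1
     = 1 + 12 + 66 + 220 + 495 + 792 + 924 + 1
     = 2511.

2511


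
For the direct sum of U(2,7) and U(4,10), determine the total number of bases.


Bases of a direct sum M1 + M2: |B| = |B(M1)| * |B(M2)|.
|B(U(2,7))| = C(7,2) = 21.
|B(U(4,10))| = C(10,4) = 210.
Total bases = 21 * 210 = 4410.

4410


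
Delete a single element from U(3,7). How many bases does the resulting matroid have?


Deleting e from U(3,7) gives U(3,6) since n > r.
Bases of U(3,6) = C(6,3) = (6 * 5 * 4) / (1 * 2 * 3) = 20.

20


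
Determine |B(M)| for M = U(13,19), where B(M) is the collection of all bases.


Bases of U(13,19) are all 13-element subsets of the 19-element ground set.
Number of bases = C(19,13).
(19 choose 13) = 27132.

27132


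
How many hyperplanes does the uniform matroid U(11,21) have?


Hyperplanes of U(11,21) are flats of rank 10.
In a uniform matroid, these are exactly the (10)-element subsets.
Count = C(21,10) = 21! / (10! * 11!) = 352716.

352716


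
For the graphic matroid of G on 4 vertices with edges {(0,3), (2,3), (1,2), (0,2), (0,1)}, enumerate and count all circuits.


A circuit in a graphic matroid = edge set of a simple cycle.
G has 4 vertices and 5 edges.
Enumerating all minimal edge subsets forming cycles...
Total circuits found: 3.

3


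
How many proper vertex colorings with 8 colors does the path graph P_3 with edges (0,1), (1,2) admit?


P(P_3, k) = k * (k-1)^(2).
P(8) = 8 * 7^2 = 8 * 49 = 392.

392


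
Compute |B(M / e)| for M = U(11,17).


Contracting e from U(11,17) gives U(10,16).
Bases of U(10,16) = C(16,10) = 8008.

8008


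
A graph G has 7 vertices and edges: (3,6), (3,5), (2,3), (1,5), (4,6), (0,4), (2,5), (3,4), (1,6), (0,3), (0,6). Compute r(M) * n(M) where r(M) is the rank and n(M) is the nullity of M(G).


r(M) = |V| - c = 7 - 1 = 6.
nullity = |E| - r(M) = 11 - 6 = 5.
Product = 6 * 5 = 30.

30


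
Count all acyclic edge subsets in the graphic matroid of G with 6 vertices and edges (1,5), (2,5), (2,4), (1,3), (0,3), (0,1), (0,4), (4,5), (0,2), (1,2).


An independent set in a graphic matroid is an acyclic edge subset.
G has 6 vertices and 10 edges.
Enumerate all 2^10 = 1024 subsets, checking for acyclicity.
Total independent sets = 454.

454


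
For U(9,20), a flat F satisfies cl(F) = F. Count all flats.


Flats of U(9,20): every subset of size < 9 is a flat, plus E itself.
Count = C(20,0) + C(20,1) + C(20,2) + C(20,3) + C(20,4) + C(20,5) + C(20,6) + C(20,7) + C(20,8) + 1
     = 1 + 20 + 190 + 1140 + 4845 + 15504 + 38760 + 77520 + 125970 + 1
     = 263951.

263951


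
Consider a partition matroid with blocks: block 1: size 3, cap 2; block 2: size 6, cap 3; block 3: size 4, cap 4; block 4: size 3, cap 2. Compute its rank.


Rank of a partition matroid = sum of min(|Si|, ci) for each block.
= min(3,2) + min(6,3) + min(4,4) + min(3,2)
= 2 + 3 + 4 + 2
= 11.

11


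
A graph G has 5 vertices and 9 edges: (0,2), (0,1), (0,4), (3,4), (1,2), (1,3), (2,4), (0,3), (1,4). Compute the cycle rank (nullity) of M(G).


Cycle rank (nullity) = |E| - r(M) = |E| - (|V| - c).
|E| = 9, |V| = 5, c = 1.
Nullity = 9 - (5 - 1) = 9 - 4 = 5.

5


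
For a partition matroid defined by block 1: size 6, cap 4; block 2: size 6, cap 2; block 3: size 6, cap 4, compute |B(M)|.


A basis picks exactly ci elements from block i.
Number of bases = product of C(|Si|, ci).
= C(6,4) * C(6,2) * C(6,4)
= 15 * 15 * 15
= 3375.

3375


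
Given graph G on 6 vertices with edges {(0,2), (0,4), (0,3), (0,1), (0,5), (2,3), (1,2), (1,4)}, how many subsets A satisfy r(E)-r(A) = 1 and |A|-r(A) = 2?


R(x,y) = sum over A in 2^E of x^(r(E)-r(A)) * y^(|A|-r(A)).
G has 6 vertices, 8 edges. r(E) = 5.
Enumerate all 2^8 = 256 subsets.
Count subsets with r(E)-r(A)=1 and |A|-r(A)=2: 9.

9


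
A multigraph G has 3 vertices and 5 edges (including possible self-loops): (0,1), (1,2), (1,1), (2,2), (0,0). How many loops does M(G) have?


In a graphic matroid, a loop is a self-loop edge (u,u) with rank 0.
Examining all 5 edges for self-loops...
Self-loops found: (1,1), (2,2), (0,0)
Number of loops = 3.

3


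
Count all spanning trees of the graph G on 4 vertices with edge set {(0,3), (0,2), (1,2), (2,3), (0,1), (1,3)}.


By Kirchhoff's matrix tree theorem, the number of spanning trees equals
the determinant of any cofactor of the Laplacian matrix L.
G has 4 vertices and 6 edges.
Computing the (3 x 3) cofactor determinant gives 16.

16


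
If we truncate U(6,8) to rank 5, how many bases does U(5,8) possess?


Truncating U(6,8) to rank 5 gives U(5,8).
Bases of U(5,8) are all 5-element subsets of 8 elements.
Number of bases = (8 choose 5) = 56.

56


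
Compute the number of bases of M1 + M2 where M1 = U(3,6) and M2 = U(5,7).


Bases of a direct sum M1 + M2: |B| = |B(M1)| * |B(M2)|.
|B(U(3,6))| = C(6,3) = 20.
|B(U(5,7))| = C(7,5) = 21.
Total bases = 20 * 21 = 420.

420


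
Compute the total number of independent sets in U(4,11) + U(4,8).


For a direct sum, |I(M1+M2)| = |I(M1)| * |I(M2)|.
|I(U(4,11))| = sum C(11,k) for k=0..4 = 562.
|I(U(4,8))| = sum C(8,k) for k=0..4 = 163.
Total = 562 * 163 = 91606.

91606


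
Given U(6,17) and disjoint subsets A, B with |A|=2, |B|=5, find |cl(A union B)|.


|A union B| = 2 + 5 = 7 (disjoint).
In U(6,17), cl(S) = S if |S| < 6, else cl(S) = E.
Since 7 >= 6, cl(A union B) = E.
|cl(A union B)| = 17.

17


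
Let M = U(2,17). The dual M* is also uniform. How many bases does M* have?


The dual of U(r,n) is U(n-r, n) = U(15,17).
Bases of U(15,17) are all (15)-element subsets.
|B(M*)| = C(17,15) = 136.

136


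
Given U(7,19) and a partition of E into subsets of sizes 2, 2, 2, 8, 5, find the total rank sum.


r(Ai) = min(|Ai|, 7) for each part.
Sum = min(2,7) + min(2,7) + min(2,7) + min(8,7) + min(5,7)
    = 2 + 2 + 2 + 7 + 5
    = 18.

18


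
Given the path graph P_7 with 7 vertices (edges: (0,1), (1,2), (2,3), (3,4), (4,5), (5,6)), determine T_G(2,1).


A path on 7 vertices is a tree with 6 edges.
T(x,y) = x^(6) for any tree.
T(2,1) = 2^6 = 64.

64


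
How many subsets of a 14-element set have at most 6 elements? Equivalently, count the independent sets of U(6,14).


Independent sets of U(6,14) are all subsets of size <= 6.
Count = C(14,0) + C(14,1) + C(14,2) + C(14,3) + C(14,4) + C(14,5) + C(14,6)
     = 1 + 14 + 91 + 364 + 1001 + 2002 + 3003
     = 6476.

6476


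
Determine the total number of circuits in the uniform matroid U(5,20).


In U(5,20), circuits are the (6)-element subsets.
Any set of 6 elements is dependent, and removing any one element gives
an independent set of size 5, so it is a minimal dependent set.
Number of circuits = C(20,6) = 20! / (6! * 14!) = 38760.

38760


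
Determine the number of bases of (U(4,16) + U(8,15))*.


(M1+M2)* = M1* + M2*.
M1* = U(12,16), bases: C(16,12) = 1820.
M2* = U(7,15), bases: C(15,7) = 6435.
|B(M*)| = 1820 * 6435 = 11711700.

11711700


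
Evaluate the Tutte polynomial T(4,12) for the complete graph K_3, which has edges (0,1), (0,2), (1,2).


T(K_3; x,y) = x^2 + x + y.
T(4,12) = 16 + 4 + 12 = 32.

32


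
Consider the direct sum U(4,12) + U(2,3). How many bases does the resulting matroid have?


Bases of a direct sum M1 + M2: |B| = |B(M1)| * |B(M2)|.
|B(U(4,12))| = C(12,4) = 495.
|B(U(2,3))| = C(3,2) = 3.
Total bases = 495 * 3 = 1485.

1485


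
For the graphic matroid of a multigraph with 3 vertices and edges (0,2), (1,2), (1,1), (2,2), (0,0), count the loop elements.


In a graphic matroid, a loop is a self-loop edge (u,u) with rank 0.
Examining all 5 edges for self-loops...
Self-loops found: (1,1), (2,2), (0,0)
Number of loops = 3.

3


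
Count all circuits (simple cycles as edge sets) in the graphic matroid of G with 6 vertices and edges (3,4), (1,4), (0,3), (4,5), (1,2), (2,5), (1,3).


A circuit in a graphic matroid = edge set of a simple cycle.
G has 6 vertices and 7 edges.
Enumerating all minimal edge subsets forming cycles...
Total circuits found: 3.

3


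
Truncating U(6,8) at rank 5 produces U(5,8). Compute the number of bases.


Truncating U(6,8) to rank 5 gives U(5,8).
Bases of U(5,8) are all 5-element subsets of 8 elements.
Number of bases = C(8,5) = 56.

56


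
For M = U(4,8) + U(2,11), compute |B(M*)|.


(M1+M2)* = M1* + M2*.
M1* = U(4,8), bases: C(8,4) = 70.
M2* = U(9,11), bases: C(11,9) = 55.
|B(M*)| = 70 * 55 = 3850.

3850


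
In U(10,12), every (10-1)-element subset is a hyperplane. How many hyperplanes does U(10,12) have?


Hyperplanes of U(10,12) are flats of rank 9.
In a uniform matroid, these are exactly the (9)-element subsets.
Count = C(12,9) = 220.

220


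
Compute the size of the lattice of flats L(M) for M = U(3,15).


Flats of U(3,15): every subset of size < 3 is a flat, plus E itself.
Count = C(15,0) + C(15,1) + C(15,2) + 1
     = 1 + 15 + 105 + 1
     = 122.

122


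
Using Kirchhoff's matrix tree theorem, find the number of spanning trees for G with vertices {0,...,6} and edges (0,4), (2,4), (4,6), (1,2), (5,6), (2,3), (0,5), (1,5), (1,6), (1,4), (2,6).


By Kirchhoff's matrix tree theorem, the number of spanning trees equals
the determinant of any cofactor of the Laplacian matrix L.
G has 7 vertices and 11 edges.
Computing the (6 x 6) cofactor determinant gives 115.

115


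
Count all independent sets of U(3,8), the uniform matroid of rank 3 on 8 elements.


Independent sets of U(3,8) are all subsets of size <= 3.
Count = C(8,0) + C(8,1) + C(8,2) + C(8,3)
     = 1 + 8 + 28 + 56
     = 93.

93


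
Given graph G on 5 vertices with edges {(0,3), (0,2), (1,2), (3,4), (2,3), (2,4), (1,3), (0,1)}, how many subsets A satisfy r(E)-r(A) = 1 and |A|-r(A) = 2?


R(x,y) = sum over A in 2^E of x^(r(E)-r(A)) * y^(|A|-r(A)).
G has 5 vertices, 8 edges. r(E) = 4.
Enumerate all 2^8 = 256 subsets.
Count subsets with r(E)-r(A)=1 and |A|-r(A)=2: 8.

8


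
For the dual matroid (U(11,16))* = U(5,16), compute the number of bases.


The dual of U(r,n) is U(n-r, n) = U(5,16).
Bases of U(5,16) are all (5)-element subsets.
|B(M*)| = (16 choose 5) = 4368.

4368


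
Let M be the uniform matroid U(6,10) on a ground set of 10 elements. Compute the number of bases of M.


Bases of U(6,10) are all 6-element subsets of the 10-element ground set.
Number of bases = C(10,6).
(10 choose 6) = 210.

210


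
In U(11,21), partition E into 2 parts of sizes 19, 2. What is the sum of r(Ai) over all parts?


r(Ai) = min(|Ai|, 11) for each part.
Sum = min(19,11) + min(2,11)
    = 11 + 2
    = 13.

13


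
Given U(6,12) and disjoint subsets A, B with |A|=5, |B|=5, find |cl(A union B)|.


|A union B| = 5 + 5 = 10 (disjoint).
In U(6,12), cl(S) = S if |S| < 6, else cl(S) = E.
Since 10 >= 6, cl(A union B) = E.
|cl(A union B)| = 12.

12


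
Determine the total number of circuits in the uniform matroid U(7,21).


In U(7,21), circuits are the (8)-element subsets.
Any set of 8 elements is dependent, and removing any one element gives
an independent set of size 7, so it is a minimal dependent set.
Number of circuits = (21 choose 8) = 203490.

203490


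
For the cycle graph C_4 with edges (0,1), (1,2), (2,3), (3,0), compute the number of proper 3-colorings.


P(C_4, k) = (k-1)^4 + (-1)^4*(k-1).
P(3) = (2)^4 + 2
= 16 + 2 = 18.

18


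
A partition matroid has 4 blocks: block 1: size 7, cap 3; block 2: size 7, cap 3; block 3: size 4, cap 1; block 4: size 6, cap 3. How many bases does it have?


A basis picks exactly ci elements from block i.
Number of bases = product of C(|Si|, ci).
= C(7,3) * C(7,3) * C(4,1) * C(6,3)
= 35 * 35 * 4 * 20
= 98000.

98000


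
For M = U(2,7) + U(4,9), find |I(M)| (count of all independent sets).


For a direct sum, |I(M1+M2)| = |I(M1)| * |I(M2)|.
|I(U(2,7))| = sum C(7,k) for k=0..2 = 29.
|I(U(4,9))| = sum C(9,k) for k=0..4 = 256.
Total = 29 * 256 = 7424.

7424


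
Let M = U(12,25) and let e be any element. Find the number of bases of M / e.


Contracting e from U(12,25) gives U(11,24).
Bases of U(11,24) = C(24,11) = 24! / (11! * 13!) = 2496144.

2496144


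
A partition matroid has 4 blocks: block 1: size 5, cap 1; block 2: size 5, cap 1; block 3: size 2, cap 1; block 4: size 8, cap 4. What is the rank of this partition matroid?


Rank of a partition matroid = sum of min(|Si|, ci) for each block.
= min(5,1) + min(5,1) + min(2,1) + min(8,4)
= 1 + 1 + 1 + 4
= 7.

7


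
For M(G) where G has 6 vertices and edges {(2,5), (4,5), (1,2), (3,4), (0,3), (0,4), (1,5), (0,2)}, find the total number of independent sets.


An independent set in a graphic matroid is an acyclic edge subset.
G has 6 vertices and 8 edges.
Enumerate all 2^8 = 256 subsets, checking for acyclicity.
Total independent sets = 180.

180


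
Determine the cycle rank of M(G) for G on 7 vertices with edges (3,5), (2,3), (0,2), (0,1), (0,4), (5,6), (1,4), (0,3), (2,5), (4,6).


Cycle rank (nullity) = |E| - r(M) = |E| - (|V| - c).
|E| = 10, |V| = 7, c = 1.
Nullity = 10 - (7 - 1) = 10 - 6 = 4.

4


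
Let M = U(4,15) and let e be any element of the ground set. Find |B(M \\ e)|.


Deleting e from U(4,15) gives U(4,14) since n > r.
Bases of U(4,14) = (14 choose 4) = 1001.

1001


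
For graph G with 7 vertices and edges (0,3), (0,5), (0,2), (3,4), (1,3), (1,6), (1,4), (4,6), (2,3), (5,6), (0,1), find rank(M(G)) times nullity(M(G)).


r(M) = |V| - c = 7 - 1 = 6.
nullity = |E| - r(M) = 11 - 6 = 5.
Product = 6 * 5 = 30.

30


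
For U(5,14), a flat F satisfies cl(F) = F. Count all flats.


Flats of U(5,14): every subset of size < 5 is a flat, plus E itself.
Count = (14 choose 0) + (14 choose 1) + (14 choose 2) + (14 choose 3) + (14 choose 4) + 1
     = 1 + 14 + 91 + 364 + 1001 + 1
     = 1472.

1472


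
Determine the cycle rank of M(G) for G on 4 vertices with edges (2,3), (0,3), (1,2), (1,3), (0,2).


Cycle rank (nullity) = |E| - r(M) = |E| - (|V| - c).
|E| = 5, |V| = 4, c = 1.
Nullity = 5 - (4 - 1) = 5 - 3 = 2.

2


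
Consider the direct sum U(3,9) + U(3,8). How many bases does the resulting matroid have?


Bases of a direct sum M1 + M2: |B| = |B(M1)| * |B(M2)|.
|B(U(3,9))| = C(9,3) = 84.
|B(U(3,8))| = C(8,3) = 56.
Total bases = 84 * 56 = 4704.

4704


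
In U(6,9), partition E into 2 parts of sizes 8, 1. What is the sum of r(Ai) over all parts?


r(Ai) = min(|Ai|, 6) for each part.
Sum = min(8,6) + min(1,6)
    = 6 + 1
    = 7.

7


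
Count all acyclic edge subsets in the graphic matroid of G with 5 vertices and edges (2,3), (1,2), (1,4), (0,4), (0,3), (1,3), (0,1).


An independent set in a graphic matroid is an acyclic edge subset.
G has 5 vertices and 7 edges.
Enumerate all 2^7 = 128 subsets, checking for acyclicity.
Total independent sets = 82.

82


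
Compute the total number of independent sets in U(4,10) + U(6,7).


For a direct sum, |I(M1+M2)| = |I(M1)| * |I(M2)|.
|I(U(4,10))| = sum C(10,k) for k=0..4 = 386.
|I(U(6,7))| = sum C(7,k) for k=0..6 = 127.
Total = 386 * 127 = 49022.

49022


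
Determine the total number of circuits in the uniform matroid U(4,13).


In U(4,13), circuits are the (5)-element subsets.
Any set of 5 elements is dependent, and removing any one element gives
an independent set of size 4, so it is a minimal dependent set.
Number of circuits = C(13,5) = 13! / (5! * 8!) = 1287.

1287


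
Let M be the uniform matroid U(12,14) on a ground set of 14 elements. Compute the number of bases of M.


Bases of U(12,14) are all 12-element subsets of the 14-element ground set.
Number of bases = C(14,12).
(14 choose 12) = 91.

91


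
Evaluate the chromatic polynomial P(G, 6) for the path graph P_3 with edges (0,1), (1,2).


P(P_3, k) = k * (k-1)^(2).
P(6) = 6 * 5^2 = 6 * 25 = 150.

150


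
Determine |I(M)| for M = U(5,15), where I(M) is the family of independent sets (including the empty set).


Independent sets of U(5,15) are all subsets of size <= 5.
Count = C(15,0) + C(15,1) + C(15,2) + C(15,3) + C(15,4) + C(15,5)
     = 1 + 15 + 105 + 455 + 1365 + 3003
     = 4944.

4944


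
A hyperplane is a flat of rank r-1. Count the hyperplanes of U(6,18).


Hyperplanes of U(6,18) are flats of rank 5.
In a uniform matroid, these are exactly the (5)-element subsets.
Count = (18 choose 5) = 8568.

8568


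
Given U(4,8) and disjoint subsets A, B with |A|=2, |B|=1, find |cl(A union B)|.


|A union B| = 2 + 1 = 3 (disjoint).
In U(4,8), cl(S) = S if |S| < 4, else cl(S) = E.
Since 3 < 4, cl(A union B) = A union B.
|cl(A union B)| = 3.

3


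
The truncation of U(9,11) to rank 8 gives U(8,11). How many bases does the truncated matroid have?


Truncating U(9,11) to rank 8 gives U(8,11).
Bases of U(8,11) are all 8-element subsets of 11 elements.
Number of bases = C(11,8) = 165.

165


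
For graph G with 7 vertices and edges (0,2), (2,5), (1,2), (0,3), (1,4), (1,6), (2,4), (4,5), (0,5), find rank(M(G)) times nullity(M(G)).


r(M) = |V| - c = 7 - 1 = 6.
nullity = |E| - r(M) = 9 - 6 = 3.
Product = 6 * 3 = 18.

18


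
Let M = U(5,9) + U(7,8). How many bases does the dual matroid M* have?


(M1+M2)* = M1* + M2*.
M1* = U(4,9), bases: C(9,4) = 126.
M2* = U(1,8), bases: C(8,1) = 8.
|B(M*)| = 126 * 8 = 1008.

1008


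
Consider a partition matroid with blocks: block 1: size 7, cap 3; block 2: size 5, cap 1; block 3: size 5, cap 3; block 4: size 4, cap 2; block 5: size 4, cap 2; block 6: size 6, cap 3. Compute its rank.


Rank of a partition matroid = sum of min(|Si|, ci) for each block.
= min(7,3) + min(5,1) + min(5,3) + min(4,2) + min(4,2) + min(6,3)
= 3 + 1 + 3 + 2 + 2 + 3
= 14.

14


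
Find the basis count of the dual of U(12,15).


The dual of U(r,n) is U(n-r, n) = U(3,15).
Bases of U(3,15) are all (3)-element subsets.
|B(M*)| = C(15,3) = 15! / (3! * 12!) = 455.

455


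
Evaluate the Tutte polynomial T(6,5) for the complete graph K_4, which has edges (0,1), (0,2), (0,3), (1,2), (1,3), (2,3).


T(K_4; x,y) = x^3 + 3x^2 + 4xy + 2x + y^3 + 3y^2 + 2y.
Substituting x=6, y=5:
= 216 + 108 + 120 + 12 + 125 + 75 + 10
= 666.

666


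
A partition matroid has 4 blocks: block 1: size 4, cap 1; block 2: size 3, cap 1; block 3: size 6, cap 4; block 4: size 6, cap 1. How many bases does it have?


A basis picks exactly ci elements from block i.
Number of bases = product of C(|Si|, ci).
= C(4,1) * C(3,1) * C(6,4) * C(6,1)
= 4 * 3 * 15 * 6
= 1080.

1080


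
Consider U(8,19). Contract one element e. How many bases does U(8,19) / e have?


Contracting e from U(8,19) gives U(7,18).
Bases of U(7,18) = C(18,7) = 31824.

31824
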